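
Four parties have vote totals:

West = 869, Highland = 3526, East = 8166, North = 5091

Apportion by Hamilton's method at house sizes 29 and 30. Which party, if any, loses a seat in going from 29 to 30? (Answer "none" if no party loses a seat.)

At 29 seats: West 2, Highland 6, East 13, North 8.
At 30 seats: West 1, Highland 6, East 14, North 9.
West drops from 2 to 1.

West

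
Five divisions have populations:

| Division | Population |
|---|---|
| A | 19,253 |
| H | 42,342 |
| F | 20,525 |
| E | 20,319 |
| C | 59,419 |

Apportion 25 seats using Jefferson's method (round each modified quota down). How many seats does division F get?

Standard divisor 161858/25 ≈ 6474.32; standard quotas: A 2.974, H 6.540, F 3.170, E 3.138, C 9.178.
Rounding down gives 2, 6, 3, 3, 9 = 23 seats, so the divisor must be adjusted.
With modified divisor 6000: modified quotas A 3.209, H 7.057, F 3.421, E 3.386, C 9.903.
Rounding down: A 3, H 7, F 3, E 3, C 9 (total 25).
F receives 3.

3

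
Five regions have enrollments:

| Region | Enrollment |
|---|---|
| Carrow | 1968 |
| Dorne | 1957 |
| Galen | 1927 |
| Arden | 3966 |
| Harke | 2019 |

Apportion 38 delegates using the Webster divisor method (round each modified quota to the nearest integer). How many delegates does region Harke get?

Standard divisor 11837/38 ≈ 311.5; standard quotas: Carrow 6.318, Dorne 6.283, Galen 6.186, Arden 12.732, Harke 6.482.
Rounding to the nearest integer gives 6, 6, 6, 13, 6 = 37 seats, so the divisor must be adjusted.
With modified divisor 307: modified quotas Carrow 6.410, Dorne 6.375, Galen 6.277, Arden 12.919, Harke 6.577.
Rounding to the nearest integer: Carrow 6, Dorne 6, Galen 6, Arden 13, Harke 7 (total 38).
Harke receives 7.

7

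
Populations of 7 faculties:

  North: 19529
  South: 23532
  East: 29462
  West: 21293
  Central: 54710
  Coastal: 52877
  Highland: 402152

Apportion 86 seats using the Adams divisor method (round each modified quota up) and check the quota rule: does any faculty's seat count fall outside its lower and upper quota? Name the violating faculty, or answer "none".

Highland

Standard quotas: North 2.783, South 3.353, East 4.198, West 3.034, Central 7.796, Coastal 7.534, Highland 57.302.
Adams allocation: North 3, South 4, East 5, West 3, Central 8, Coastal 8, Highland 55.
Highland has quota 57.302 (lower 57, upper 58) but receives 55 — outside the quota interval.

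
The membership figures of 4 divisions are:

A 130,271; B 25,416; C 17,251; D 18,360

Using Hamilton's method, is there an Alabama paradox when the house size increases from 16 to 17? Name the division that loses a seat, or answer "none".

none

At 16 seats: A 11, B 2, C 1, D 2.
At 17 seats: A 12, B 2, C 1, D 2.
No division's allocation decreased.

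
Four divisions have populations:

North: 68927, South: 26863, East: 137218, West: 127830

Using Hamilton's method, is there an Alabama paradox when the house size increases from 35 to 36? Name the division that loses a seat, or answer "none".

South

At 35 seats: North 7, South 3, East 13, West 12.
At 36 seats: North 7, South 2, East 14, West 13.
South drops from 3 to 2.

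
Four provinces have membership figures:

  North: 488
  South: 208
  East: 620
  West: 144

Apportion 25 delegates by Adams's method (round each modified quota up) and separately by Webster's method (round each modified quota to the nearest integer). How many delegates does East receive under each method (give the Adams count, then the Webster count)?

Adams: North 8, South 4, East 10, West 3.
Webster: North 8, South 4, East 11, West 2.
East gets 10 under Adams and 11 under Webster.

10 and 11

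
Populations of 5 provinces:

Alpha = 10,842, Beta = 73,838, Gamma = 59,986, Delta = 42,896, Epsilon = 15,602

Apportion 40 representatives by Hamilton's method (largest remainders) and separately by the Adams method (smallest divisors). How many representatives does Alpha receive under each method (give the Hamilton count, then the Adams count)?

Hamilton: Alpha 2, Beta 15, Gamma 12, Delta 8, Epsilon 3.
Adams: Alpha 3, Beta 14, Gamma 12, Delta 8, Epsilon 3.
Alpha gets 2 under Hamilton and 3 under Adams.

2 and 3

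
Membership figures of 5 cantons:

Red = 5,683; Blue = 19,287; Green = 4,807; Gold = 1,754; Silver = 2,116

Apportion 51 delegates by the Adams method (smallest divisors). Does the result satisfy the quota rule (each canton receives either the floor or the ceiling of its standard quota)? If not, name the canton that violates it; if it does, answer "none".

Standard quotas: Red 8.614, Blue 29.234, Green 7.286, Gold 2.659, Silver 3.207.
Adams allocation: Red 9, Blue 28, Green 7, Gold 3, Silver 4.
Blue has quota 29.234 (lower 29, upper 30) but receives 28 — outside the quota interval.

Blue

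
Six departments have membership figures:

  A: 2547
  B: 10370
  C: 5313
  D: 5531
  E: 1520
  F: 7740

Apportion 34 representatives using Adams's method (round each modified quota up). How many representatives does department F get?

8

Standard divisor 33021/34 ≈ 971.206; standard quotas: A 2.623, B 10.677, C 5.471, D 5.695, E 1.565, F 7.969.
Rounding up gives 3, 11, 6, 6, 2, 8 = 36 seats, so the divisor must be adjusted.
With modified divisor 1100: modified quotas A 2.315, B 9.427, C 4.830, D 5.028, E 1.382, F 7.036.
Rounding up: A 3, B 10, C 5, D 6, E 2, F 8 (total 34).
F receives 8.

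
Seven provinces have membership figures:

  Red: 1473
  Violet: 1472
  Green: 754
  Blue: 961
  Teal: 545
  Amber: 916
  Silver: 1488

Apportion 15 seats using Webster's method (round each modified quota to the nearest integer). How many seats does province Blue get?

Standard divisor 7609/15 ≈ 507.267; standard quotas: Red 2.904, Violet 2.902, Green 1.486, Blue 1.894, Teal 1.074, Amber 1.806, Silver 2.933.
Rounding to the nearest integer gives Red 3, Violet 3, Green 1, Blue 2, Teal 1, Amber 2, Silver 3 — total 15, matching the house size, so no adjustment is needed.
Blue receives 2.

2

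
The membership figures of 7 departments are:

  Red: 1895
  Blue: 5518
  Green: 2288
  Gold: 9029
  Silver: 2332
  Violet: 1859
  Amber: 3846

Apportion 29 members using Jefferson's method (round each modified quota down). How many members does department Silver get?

2

Standard divisor 26767/29 ≈ 923; standard quotas: Red 2.053, Blue 5.978, Green 2.479, Gold 9.782, Silver 2.527, Violet 2.014, Amber 4.167.
Rounding down gives 2, 5, 2, 9, 2, 2, 4 = 26 seats, so the divisor must be adjusted.
With modified divisor 800: modified quotas Red 2.369, Blue 6.897, Green 2.860, Gold 11.286, Silver 2.915, Violet 2.324, Amber 4.808.
Rounding down: Red 2, Blue 6, Green 2, Gold 11, Silver 2, Violet 2, Amber 4 (total 29).
Silver receives 2.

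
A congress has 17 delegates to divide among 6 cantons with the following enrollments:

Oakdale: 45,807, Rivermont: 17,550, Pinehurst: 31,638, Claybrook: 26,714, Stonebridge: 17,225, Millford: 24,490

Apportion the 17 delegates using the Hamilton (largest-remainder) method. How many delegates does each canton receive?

Total 163424; standard divisor 163424/17 ≈ 9613.176.
Standard quotas: Oakdale 4.7650, Rivermont 1.8256, Pinehurst 3.2911, Claybrook 2.7789, Stonebridge 1.7918, Millford 2.5475.
Lower quotas: Oakdale 4, Rivermont 1, Pinehurst 3, Claybrook 2, Stonebridge 1, Millford 2 (sum 13, leaving 4 seats).
Remainders in descending order: Rivermont 0.8256, Stonebridge 0.7918, Claybrook 0.7789, Oakdale 0.7650, Millford 0.5475, Pinehurst 0.2911.
Largest remainders: Rivermont, Stonebridge, Claybrook, Oakdale receive the extra seats.

Oakdale: 5, Rivermont: 2, Pinehurst: 3, Claybrook: 3, Stonebridge: 2, Millford: 2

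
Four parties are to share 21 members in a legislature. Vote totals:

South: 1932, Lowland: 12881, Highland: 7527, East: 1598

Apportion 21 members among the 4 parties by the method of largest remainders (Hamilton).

South: 2, Lowland: 11, Highland: 7, East: 1

The standard divisor is 23938/21 ≈ 1139.905.
Standard quotas: South 1.6949, Lowland 11.3001, Highland 6.6032, East 1.4019.
Lower quotas: South 1, Lowland 11, Highland 6, East 1 (sum 19, leaving 2 seats).
Remainders in descending order: South 0.6949, Highland 0.6032, East 0.4019, Lowland 0.3001.
Largest remainders: South, Highland receive the extra seats.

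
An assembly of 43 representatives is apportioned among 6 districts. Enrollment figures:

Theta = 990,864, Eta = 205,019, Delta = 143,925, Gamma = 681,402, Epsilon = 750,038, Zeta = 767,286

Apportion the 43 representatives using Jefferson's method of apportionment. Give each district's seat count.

Theta 13, Eta 2, Delta 1, Gamma 8, Epsilon 9, Zeta 10

Standard divisor 3538534/43 ≈ 82291.488; standard quotas: Theta 12.041, Eta 2.491, Delta 1.749, Gamma 8.280, Epsilon 9.114, Zeta 9.324.
Rounding down gives 12, 2, 1, 8, 9, 9 = 41 seats, so the divisor must be adjusted.
With modified divisor 76000: modified quotas Theta 13.038, Eta 2.698, Delta 1.894, Gamma 8.966, Epsilon 9.869, Zeta 10.096.
Rounding down: Theta 13, Eta 2, Delta 1, Gamma 8, Epsilon 9, Zeta 10 (total 43).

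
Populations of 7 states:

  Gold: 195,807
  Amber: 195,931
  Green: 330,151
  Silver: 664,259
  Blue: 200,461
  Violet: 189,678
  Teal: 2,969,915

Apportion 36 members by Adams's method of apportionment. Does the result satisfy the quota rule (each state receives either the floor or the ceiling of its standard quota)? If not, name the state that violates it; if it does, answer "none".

Standard quotas: Gold 1.485, Amber 1.486, Green 2.504, Silver 5.038, Blue 1.520, Violet 1.439, Teal 22.527.
Adams allocation: Gold 2, Amber 2, Green 3, Silver 5, Blue 2, Violet 2, Teal 20.
Teal has quota 22.527 (lower 22, upper 23) but receives 20 — outside the quota interval.

Teal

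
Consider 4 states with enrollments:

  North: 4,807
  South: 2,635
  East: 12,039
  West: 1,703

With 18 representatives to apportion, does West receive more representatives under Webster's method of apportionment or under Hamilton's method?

Webster: North 4, South 2, East 11, West 1.
Hamilton: North 4, South 2, East 10, West 2.
West gets 1 under Webster and 2 under Hamilton.

Hamilton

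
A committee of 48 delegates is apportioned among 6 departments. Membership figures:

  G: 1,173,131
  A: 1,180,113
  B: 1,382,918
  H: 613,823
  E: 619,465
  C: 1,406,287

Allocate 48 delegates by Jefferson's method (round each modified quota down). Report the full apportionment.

Standard divisor 6375737/48 ≈ 132827.854; standard quotas: G 8.832, A 8.885, B 10.411, H 4.621, E 4.664, C 10.587.
Rounding down gives 8, 8, 10, 4, 4, 10 = 44 seats, so the divisor must be adjusted.
With modified divisor 124800: modified quotas G 9.400, A 9.456, B 11.081, H 4.918, E 4.964, C 11.268.
Rounding down: G 9, A 9, B 11, H 4, E 4, C 11 (total 48).

G 9; A 9; B 11; H 4; E 4; C 11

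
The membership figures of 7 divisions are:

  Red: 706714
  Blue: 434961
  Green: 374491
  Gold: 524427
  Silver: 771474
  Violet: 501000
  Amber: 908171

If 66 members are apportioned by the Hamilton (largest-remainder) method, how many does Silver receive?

Total 4221238; standard divisor 4221238/66 ≈ 63958.152.
Standard quotas: Red 11.0496, Blue 6.8007, Green 5.8553, Gold 8.1995, Silver 12.0622, Violet 7.8332, Amber 14.1995.
Lower quotas: Red 11, Blue 6, Green 5, Gold 8, Silver 12, Violet 7, Amber 14 (sum 63, leaving 3 seats).
Remainders in descending order: Green 0.8553, Violet 0.8332, Blue 0.8007, Gold 0.1995, Amber 0.1995, Silver 0.0622, Red 0.0496.
The surplus seats go to Green, Violet, Blue.
Silver receives 12.

12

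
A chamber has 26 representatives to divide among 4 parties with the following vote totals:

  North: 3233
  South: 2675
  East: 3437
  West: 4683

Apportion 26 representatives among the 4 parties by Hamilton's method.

North 6; South 5; East 6; West 9

Total 14028; standard divisor 14028/26 ≈ 539.538.
Standard quotas: North 5.992, South 4.958, East 6.370, West 8.680.
Lower quotas: North 5, South 4, East 6, West 8 (sum 23, leaving 3 seats).
Remainders in descending order: North 0.992, South 0.958, West 0.680, East 0.370.
The surplus seats go to North, South, West.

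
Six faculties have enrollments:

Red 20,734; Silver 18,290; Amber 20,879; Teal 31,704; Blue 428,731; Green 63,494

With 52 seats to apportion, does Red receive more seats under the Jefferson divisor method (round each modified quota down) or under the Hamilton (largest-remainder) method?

Hamilton

Jefferson: Red 1, Silver 1, Amber 1, Teal 3, Blue 40, Green 6.
Hamilton: Red 2, Silver 1, Amber 2, Teal 3, Blue 38, Green 6.
Red gets 1 under Jefferson and 2 under Hamilton.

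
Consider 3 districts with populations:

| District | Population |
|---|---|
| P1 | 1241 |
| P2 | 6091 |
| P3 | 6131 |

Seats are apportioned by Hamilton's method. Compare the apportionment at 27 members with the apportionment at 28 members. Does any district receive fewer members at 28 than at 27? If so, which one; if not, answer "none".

At 27 seats: P1 3, P2 12, P3 12.
At 28 seats: P1 2, P2 13, P3 13.
P1 drops from 3 to 2.

P1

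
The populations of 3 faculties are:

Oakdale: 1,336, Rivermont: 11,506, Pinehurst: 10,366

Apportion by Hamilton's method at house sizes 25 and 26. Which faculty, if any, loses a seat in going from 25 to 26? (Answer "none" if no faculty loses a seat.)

At 25 seats: Oakdale 2, Rivermont 12, Pinehurst 11.
At 26 seats: Oakdale 1, Rivermont 13, Pinehurst 12.
Oakdale drops from 2 to 1.

Oakdale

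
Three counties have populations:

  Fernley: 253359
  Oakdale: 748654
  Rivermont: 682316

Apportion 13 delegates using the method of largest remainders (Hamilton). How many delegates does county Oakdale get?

Standard divisor: 1684329 ÷ 13 ≈ 129563.769.
Standard quotas: Fernley 1.9555, Oakdale 5.7783, Rivermont 5.2663.
Lower quotas: Fernley 1, Oakdale 5, Rivermont 5 (sum 11, leaving 2 seats).
Remainders in descending order: Fernley 0.9555, Oakdale 0.7783, Rivermont 0.2663.
The surplus seats go to Fernley, Oakdale.
Oakdale receives 6.

6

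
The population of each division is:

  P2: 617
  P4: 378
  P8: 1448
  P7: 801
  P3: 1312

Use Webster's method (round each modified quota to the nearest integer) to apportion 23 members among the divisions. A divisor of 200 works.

P2 3, P4 2, P8 7, P7 4, P3 7

With modified divisor 200: modified quotas P2 3.085, P4 1.890, P8 7.240, P7 4.005, P3 6.560.
Rounding to the nearest integer: P2 3, P4 2, P8 7, P7 4, P3 7 (total 23).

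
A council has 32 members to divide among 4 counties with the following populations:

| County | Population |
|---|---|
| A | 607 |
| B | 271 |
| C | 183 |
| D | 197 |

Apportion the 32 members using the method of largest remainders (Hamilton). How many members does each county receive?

A 15, B 7, C 5, D 5

Total 1258; standard divisor 1258/32 ≈ 39.312.
Standard quotas: A 15.440, B 6.893, C 4.655, D 5.011.
Lower quotas: A 15, B 6, C 4, D 5 (sum 30, leaving 2 seats).
Remainders in descending order: B 0.893, C 0.655, A 0.440, D 0.011.
The surplus seats go to B, C.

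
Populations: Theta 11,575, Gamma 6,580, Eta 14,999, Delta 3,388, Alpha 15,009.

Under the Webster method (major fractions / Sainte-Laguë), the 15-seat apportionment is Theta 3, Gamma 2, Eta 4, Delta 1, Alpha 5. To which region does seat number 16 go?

Priority for the next seat is population ÷ (current seats + 0.5).
Priorities: Theta 3307.143, Gamma 2632.000, Eta 3333.111, Delta 2258.667, Alpha 2728.909.
Highest priority: Eta.

Eta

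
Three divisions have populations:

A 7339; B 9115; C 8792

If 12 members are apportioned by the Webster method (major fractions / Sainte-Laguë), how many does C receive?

Standard divisor 25246/12 ≈ 2103.833; standard quotas: A 3.488, B 4.333, C 4.179.
Rounding to the nearest integer gives 3, 4, 4 = 11 seats, so the divisor must be adjusted.
With modified divisor 2060: modified quotas A 3.563, B 4.425, C 4.268.
Rounding to the nearest integer: A 4, B 4, C 4 (total 12).
C receives 4.

4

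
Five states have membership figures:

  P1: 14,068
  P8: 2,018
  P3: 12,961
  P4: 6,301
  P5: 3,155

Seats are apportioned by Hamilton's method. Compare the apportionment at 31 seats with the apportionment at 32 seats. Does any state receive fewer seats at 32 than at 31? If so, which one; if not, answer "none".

At 31 seats: P1 11, P8 2, P3 10, P4 5, P5 3.
At 32 seats: P1 12, P8 2, P3 11, P4 5, P5 2.
P5 drops from 3 to 2.

P5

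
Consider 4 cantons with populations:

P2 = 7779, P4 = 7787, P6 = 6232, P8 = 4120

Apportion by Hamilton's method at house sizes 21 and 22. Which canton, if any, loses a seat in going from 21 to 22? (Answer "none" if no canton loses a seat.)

At 21 seats: P2 6, P4 6, P6 5, P8 4.
At 22 seats: P2 7, P4 7, P6 5, P8 3.
P8 drops from 4 to 3.

P8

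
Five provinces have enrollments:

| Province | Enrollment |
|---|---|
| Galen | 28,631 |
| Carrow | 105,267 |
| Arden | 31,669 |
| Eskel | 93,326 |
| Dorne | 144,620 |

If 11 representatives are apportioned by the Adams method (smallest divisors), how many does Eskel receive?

2

Standard divisor 403513/11 ≈ 36683; standard quotas: Galen 0.780, Carrow 2.870, Arden 0.863, Eskel 2.544, Dorne 3.942.
Rounding up gives 1, 3, 1, 3, 4 = 12 seats, so the divisor must be adjusted.
With modified divisor 47400: modified quotas Galen 0.604, Carrow 2.221, Arden 0.668, Eskel 1.969, Dorne 3.051.
Rounding up: Galen 1, Carrow 3, Arden 1, Eskel 2, Dorne 4 (total 11).
Eskel receives 2.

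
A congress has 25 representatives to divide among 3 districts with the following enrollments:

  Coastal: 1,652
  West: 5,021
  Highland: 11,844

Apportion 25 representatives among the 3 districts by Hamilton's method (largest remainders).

Coastal=2, West=7, Highland=16

Total 18517; standard divisor 18517/25 ≈ 740.68.
Standard quotas: Coastal 2.2304, West 6.7789, Highland 15.9907.
Lower quotas: Coastal 2, West 6, Highland 15 (sum 23, leaving 2 seats).
Remainders in descending order: Highland 0.9907, West 0.7789, Coastal 0.2304.
Largest remainders: Highland, West receive the extra seats.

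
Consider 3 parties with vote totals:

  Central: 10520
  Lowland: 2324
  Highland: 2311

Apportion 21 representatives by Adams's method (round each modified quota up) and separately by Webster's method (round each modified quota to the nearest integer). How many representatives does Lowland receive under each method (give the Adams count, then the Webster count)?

Adams: Central 14, Lowland 4, Highland 3.
Webster: Central 15, Lowland 3, Highland 3.
Lowland gets 4 under Adams and 3 under Webster.

4 and 3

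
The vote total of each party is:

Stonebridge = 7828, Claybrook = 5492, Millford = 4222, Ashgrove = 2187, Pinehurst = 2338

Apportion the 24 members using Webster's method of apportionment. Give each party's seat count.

Standard divisor 22067/24 ≈ 919.458; standard quotas: Stonebridge 8.514, Claybrook 5.973, Millford 4.592, Ashgrove 2.379, Pinehurst 2.543.
Rounding to the nearest integer gives 9, 6, 5, 2, 3 = 25 seats, so the divisor must be adjusted.
With modified divisor 925.22: modified quotas Stonebridge 8.461, Claybrook 5.936, Millford 4.563, Ashgrove 2.364, Pinehurst 2.527.
Rounding to the nearest integer: Stonebridge 8, Claybrook 6, Millford 5, Ashgrove 2, Pinehurst 3 (total 24).

Stonebridge 8, Claybrook 6, Millford 5, Ashgrove 2, Pinehurst 3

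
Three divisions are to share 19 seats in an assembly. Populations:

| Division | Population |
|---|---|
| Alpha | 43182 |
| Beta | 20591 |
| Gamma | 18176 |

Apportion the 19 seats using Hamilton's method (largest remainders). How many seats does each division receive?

Alpha: 10; Beta: 5; Gamma: 4

The standard divisor is 81949/19 ≈ 4313.105.
Standard quotas: Alpha 10.0118, Beta 4.7741, Gamma 4.2141.
Lower quotas: Alpha 10, Beta 4, Gamma 4 (sum 18, leaving 1 seat).
Remainders in descending order: Beta 0.7741, Gamma 0.2141, Alpha 0.0118.
Largest remainder: Beta receives the extra seat.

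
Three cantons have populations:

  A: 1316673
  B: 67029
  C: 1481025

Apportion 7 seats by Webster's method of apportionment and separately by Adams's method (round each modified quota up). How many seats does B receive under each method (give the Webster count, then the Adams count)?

Webster: A 3, B 0, C 4.
Adams: A 3, B 1, C 3.
B gets 0 under Webster and 1 under Adams.

0 and 1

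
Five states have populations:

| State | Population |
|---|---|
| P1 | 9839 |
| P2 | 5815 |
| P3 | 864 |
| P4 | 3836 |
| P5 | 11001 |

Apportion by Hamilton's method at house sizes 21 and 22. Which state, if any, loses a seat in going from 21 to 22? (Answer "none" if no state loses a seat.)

P3

At 21 seats: P1 7, P2 4, P3 1, P4 2, P5 7.
At 22 seats: P1 7, P2 4, P3 0, P4 3, P5 8.
P3 drops from 1 to 0.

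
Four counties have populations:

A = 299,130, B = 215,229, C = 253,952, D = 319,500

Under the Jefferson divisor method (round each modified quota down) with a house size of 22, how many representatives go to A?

6

Standard divisor 1087811/22 ≈ 49445.955; standard quotas: A 6.050, B 4.353, C 5.136, D 6.462.
Rounding down gives 6, 4, 5, 6 = 21 seats, so the divisor must be adjusted.
With modified divisor 44300: modified quotas A 6.752, B 4.858, C 5.733, D 7.212.
Rounding down: A 6, B 4, C 5, D 7 (total 22).
A receives 6.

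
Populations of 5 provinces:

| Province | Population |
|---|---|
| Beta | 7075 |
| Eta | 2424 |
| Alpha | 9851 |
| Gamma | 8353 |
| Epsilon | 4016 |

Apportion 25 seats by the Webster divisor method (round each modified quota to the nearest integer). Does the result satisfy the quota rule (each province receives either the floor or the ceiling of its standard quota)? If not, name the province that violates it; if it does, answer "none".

Standard quotas: Beta 5.576, Eta 1.911, Alpha 7.764, Gamma 6.584, Epsilon 3.165.
Webster allocation: Beta 6, Eta 2, Alpha 8, Gamma 6, Epsilon 3.
Every allocation lies between the lower and upper quota.

none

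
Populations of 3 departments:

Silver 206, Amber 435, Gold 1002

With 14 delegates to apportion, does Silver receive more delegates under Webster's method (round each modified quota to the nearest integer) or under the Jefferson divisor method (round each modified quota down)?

Webster: Silver 2, Amber 4, Gold 8.
Jefferson: Silver 1, Amber 4, Gold 9.
Silver gets 2 under Webster and 1 under Jefferson.

Webster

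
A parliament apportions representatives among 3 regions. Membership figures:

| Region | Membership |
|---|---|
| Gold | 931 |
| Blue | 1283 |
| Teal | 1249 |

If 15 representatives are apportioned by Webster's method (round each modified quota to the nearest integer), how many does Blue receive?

6

Standard divisor 3463/15 ≈ 230.867; standard quotas: Gold 4.033, Blue 5.557, Teal 5.410.
Rounding to the nearest integer gives Gold 4, Blue 6, Teal 5 — total 15, matching the house size, so no adjustment is needed.
Blue receives 6.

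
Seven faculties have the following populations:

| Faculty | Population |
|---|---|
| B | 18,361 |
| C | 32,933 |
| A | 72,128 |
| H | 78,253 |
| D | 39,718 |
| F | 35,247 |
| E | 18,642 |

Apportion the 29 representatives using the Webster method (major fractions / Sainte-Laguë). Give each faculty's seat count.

Standard divisor 295282/29 ≈ 10182.138; standard quotas: B 1.803, C 3.234, A 7.084, H 7.685, D 3.901, F 3.462, E 1.831.
Rounding to the nearest integer gives B 2, C 3, A 7, H 8, D 4, F 3, E 2 — total 29, matching the house size, so no adjustment is needed.

B 2, C 3, A 7, H 8, D 4, F 3, E 2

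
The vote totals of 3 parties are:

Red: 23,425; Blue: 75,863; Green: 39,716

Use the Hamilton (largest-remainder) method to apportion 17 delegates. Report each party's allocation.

The standard divisor is 139004/17 ≈ 8176.706.
Standard quotas: Red 2.8648, Blue 9.2779, Green 4.8572.
Lower quotas: Red 2, Blue 9, Green 4 (sum 15, leaving 2 seats).
Remainders in descending order: Red 0.8648, Green 0.8572, Blue 0.2779.
Largest remainders: Red, Green receive the extra seats.

Red 3; Blue 9; Green 5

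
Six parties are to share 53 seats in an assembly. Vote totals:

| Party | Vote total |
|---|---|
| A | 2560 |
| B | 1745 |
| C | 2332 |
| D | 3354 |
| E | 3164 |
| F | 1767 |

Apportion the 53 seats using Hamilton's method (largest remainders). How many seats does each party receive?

Standard divisor: 14922 ÷ 53 ≈ 281.547.
Standard quotas: A 9.093, B 6.198, C 8.283, D 11.913, E 11.238, F 6.276.
Lower quotas: A 9, B 6, C 8, D 11, E 11, F 6 (sum 51, leaving 2 seats).
Remainders in descending order: D 0.913, C 0.283, F 0.276, E 0.238, B 0.198, A 0.093.
Largest remainders: D, C receive the extra seats.

A=9, B=6, C=9, D=12, E=11, F=6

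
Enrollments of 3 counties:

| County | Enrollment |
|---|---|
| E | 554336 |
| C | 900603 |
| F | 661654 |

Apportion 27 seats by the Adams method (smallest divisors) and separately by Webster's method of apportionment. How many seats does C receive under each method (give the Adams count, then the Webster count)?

Adams: E 7, C 11, F 9.
Webster: E 7, C 12, F 8.
C gets 11 under Adams and 12 under Webster.

11 and 12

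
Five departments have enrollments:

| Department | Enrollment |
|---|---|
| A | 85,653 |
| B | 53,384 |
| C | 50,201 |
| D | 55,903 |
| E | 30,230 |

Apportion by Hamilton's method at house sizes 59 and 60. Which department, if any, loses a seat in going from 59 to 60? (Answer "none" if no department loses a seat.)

At 59 seats: A 18, B 11, C 11, D 12, E 7.
At 60 seats: A 19, B 12, C 11, D 12, E 6.
E drops from 7 to 6.

E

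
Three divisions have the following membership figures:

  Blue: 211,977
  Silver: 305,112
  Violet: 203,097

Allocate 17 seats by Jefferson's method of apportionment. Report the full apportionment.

Blue 5; Silver 7; Violet 5

Standard divisor 720186/17 ≈ 42363.882; standard quotas: Blue 5.004, Silver 7.202, Violet 4.794.
Rounding down gives 5, 7, 4 = 16 seats, so the divisor must be adjusted.
With modified divisor 39400: modified quotas Blue 5.380, Silver 7.744, Violet 5.155.
Rounding down: Blue 5, Silver 7, Violet 5 (total 17).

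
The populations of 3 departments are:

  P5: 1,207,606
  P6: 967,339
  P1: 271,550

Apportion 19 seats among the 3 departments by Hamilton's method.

Standard divisor: 2446495 ÷ 19 ≈ 128762.895.
Standard quotas: P5 9.3785, P6 7.5126, P1 2.1089.
Lower quotas: P5 9, P6 7, P1 2 (sum 18, leaving 1 seat).
Remainders in descending order: P6 0.5126, P5 0.3785, P1 0.1089.
Largest remainder: P6 receives the extra seat.

P5=9; P6=8; P1=2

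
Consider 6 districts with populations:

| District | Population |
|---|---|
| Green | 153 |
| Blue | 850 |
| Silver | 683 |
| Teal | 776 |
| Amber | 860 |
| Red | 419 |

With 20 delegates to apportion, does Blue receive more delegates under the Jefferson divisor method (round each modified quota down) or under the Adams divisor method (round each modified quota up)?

Jefferson: Green 0, Blue 5, Silver 4, Teal 4, Amber 5, Red 2.
Adams: Green 1, Blue 4, Silver 4, Teal 4, Amber 5, Red 2.
Blue gets 5 under Jefferson and 4 under Adams.

Jefferson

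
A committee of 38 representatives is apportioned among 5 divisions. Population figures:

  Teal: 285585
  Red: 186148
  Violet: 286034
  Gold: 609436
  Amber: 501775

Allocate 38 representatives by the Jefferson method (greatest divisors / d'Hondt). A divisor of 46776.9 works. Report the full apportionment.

With modified divisor 46776.9: modified quotas Teal 6.105, Red 3.979, Violet 6.115, Gold 13.029, Amber 10.727.
Rounding down: Teal 6, Red 3, Violet 6, Gold 13, Amber 10 (total 38).

Teal 6, Red 3, Violet 6, Gold 13, Amber 10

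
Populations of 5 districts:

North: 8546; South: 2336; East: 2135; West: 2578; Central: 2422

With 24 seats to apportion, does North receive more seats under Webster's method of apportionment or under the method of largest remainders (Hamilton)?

Webster: North 12, South 3, East 3, West 3, Central 3.
Hamilton: North 11, South 3, East 3, West 4, Central 3.
North gets 12 under Webster and 11 under Hamilton.

Webster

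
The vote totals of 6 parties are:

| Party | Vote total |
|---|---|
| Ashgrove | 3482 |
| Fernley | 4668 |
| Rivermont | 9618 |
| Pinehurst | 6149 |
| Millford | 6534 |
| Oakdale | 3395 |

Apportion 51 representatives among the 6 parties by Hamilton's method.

The standard divisor is 33846/51 ≈ 663.647.
Standard quotas: Ashgrove 5.2468, Fernley 7.0339, Rivermont 14.4926, Pinehurst 9.2655, Millford 9.8456, Oakdale 5.1157.
Lower quotas: Ashgrove 5, Fernley 7, Rivermont 14, Pinehurst 9, Millford 9, Oakdale 5 (sum 49, leaving 2 seats).
Remainders in descending order: Millford 0.8456, Rivermont 0.4926, Pinehurst 0.2655, Ashgrove 0.2468, Oakdale 0.1157, Fernley 0.0339.
Largest remainders: Millford, Rivermont receive the extra seats.

Ashgrove=5; Fernley=7; Rivermont=15; Pinehurst=9; Millford=10; Oakdale=5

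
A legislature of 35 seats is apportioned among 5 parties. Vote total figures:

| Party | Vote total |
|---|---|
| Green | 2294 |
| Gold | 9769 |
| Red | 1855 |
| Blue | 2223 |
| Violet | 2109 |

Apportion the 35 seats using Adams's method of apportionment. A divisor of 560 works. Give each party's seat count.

With modified divisor 560: modified quotas Green 4.096, Gold 17.445, Red 3.312, Blue 3.970, Violet 3.766.
Rounding up: Green 5, Gold 18, Red 4, Blue 4, Violet 4 (total 35).

Green: 5, Gold: 18, Red: 4, Blue: 4, Violet: 4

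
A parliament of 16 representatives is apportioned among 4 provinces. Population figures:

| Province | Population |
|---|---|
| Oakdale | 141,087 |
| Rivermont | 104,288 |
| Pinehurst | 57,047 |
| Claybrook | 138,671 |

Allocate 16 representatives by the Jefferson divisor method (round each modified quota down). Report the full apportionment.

Standard divisor 441093/16 ≈ 27568.312; standard quotas: Oakdale 5.118, Rivermont 3.783, Pinehurst 2.069, Claybrook 5.030.
Rounding down gives 5, 3, 2, 5 = 15 seats, so the divisor must be adjusted.
With modified divisor 24800: modified quotas Oakdale 5.689, Rivermont 4.205, Pinehurst 2.300, Claybrook 5.592.
Rounding down: Oakdale 5, Rivermont 4, Pinehurst 2, Claybrook 5 (total 16).

Oakdale 5; Rivermont 4; Pinehurst 2; Claybrook 5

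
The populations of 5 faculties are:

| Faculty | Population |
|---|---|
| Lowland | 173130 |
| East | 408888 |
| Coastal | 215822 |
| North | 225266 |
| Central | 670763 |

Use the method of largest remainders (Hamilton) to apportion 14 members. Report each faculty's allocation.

Lowland 1, East 3, Coastal 2, North 2, Central 6

Standard divisor: 1693869 ÷ 14 ≈ 120990.643.
Standard quotas: Lowland 1.4309, East 3.3795, Coastal 1.7838, North 1.8618, Central 5.5439.
Lower quotas: Lowland 1, East 3, Coastal 1, North 1, Central 5 (sum 11, leaving 3 seats).
Remainders in descending order: North 0.8618, Coastal 0.7838, Central 0.5439, Lowland 0.4309, East 0.3795.
The surplus seats go to North, Coastal, Central.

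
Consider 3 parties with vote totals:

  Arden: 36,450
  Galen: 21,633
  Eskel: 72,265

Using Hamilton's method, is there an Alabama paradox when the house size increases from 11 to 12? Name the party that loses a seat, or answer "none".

none

At 11 seats: Arden 3, Galen 2, Eskel 6.
At 12 seats: Arden 3, Galen 2, Eskel 7.
No party's allocation decreased.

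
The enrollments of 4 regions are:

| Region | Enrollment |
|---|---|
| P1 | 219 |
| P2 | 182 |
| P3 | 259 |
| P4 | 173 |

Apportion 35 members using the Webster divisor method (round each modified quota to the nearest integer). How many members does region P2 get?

8

Standard divisor 833/35 ≈ 23.8; standard quotas: P1 9.202, P2 7.647, P3 10.882, P4 7.269.
Rounding to the nearest integer gives P1 9, P2 8, P3 11, P4 7 — total 35, matching the house size, so no adjustment is needed.
P2 receives 8.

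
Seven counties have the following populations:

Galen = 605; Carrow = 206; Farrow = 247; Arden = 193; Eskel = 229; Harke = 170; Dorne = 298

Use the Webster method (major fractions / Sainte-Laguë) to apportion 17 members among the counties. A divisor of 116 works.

With modified divisor 116: modified quotas Galen 5.216, Carrow 1.776, Farrow 2.129, Arden 1.664, Eskel 1.974, Harke 1.466, Dorne 2.569.
Rounding to the nearest integer: Galen 5, Carrow 2, Farrow 2, Arden 2, Eskel 2, Harke 1, Dorne 3 (total 17).

Galen: 5; Carrow: 2; Farrow: 2; Arden: 2; Eskel: 2; Harke: 1; Dorne: 3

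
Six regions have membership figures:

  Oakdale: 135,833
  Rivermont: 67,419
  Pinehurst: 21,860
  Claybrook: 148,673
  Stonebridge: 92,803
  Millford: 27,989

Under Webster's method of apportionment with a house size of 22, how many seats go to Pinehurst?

Standard divisor 494577/22 ≈ 22480.773; standard quotas: Oakdale 6.042, Rivermont 2.999, Pinehurst 0.972, Claybrook 6.613, Stonebridge 4.128, Millford 1.245.
Rounding to the nearest integer gives Oakdale 6, Rivermont 3, Pinehurst 1, Claybrook 7, Stonebridge 4, Millford 1 — total 22, matching the house size, so no adjustment is needed.
Pinehurst receives 1.

1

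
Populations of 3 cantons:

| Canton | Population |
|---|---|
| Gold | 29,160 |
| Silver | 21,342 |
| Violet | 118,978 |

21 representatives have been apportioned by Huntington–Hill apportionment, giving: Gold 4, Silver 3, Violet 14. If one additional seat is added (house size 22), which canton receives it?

Violet

Priority for the next seat is population ÷ (√(s·(s+1))).
Priorities: Gold 6520.374, Silver 6160.905, Violet 8210.262.
Highest priority: Violet.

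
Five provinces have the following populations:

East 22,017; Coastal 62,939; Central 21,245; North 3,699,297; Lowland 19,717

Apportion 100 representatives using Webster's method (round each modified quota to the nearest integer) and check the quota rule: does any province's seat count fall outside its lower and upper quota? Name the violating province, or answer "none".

Standard quotas: East 0.576, Coastal 1.645, Central 0.555, North 96.708, Lowland 0.515.
Webster allocation: East 1, Coastal 2, Central 1, North 95, Lowland 1.
North has quota 96.708 (lower 96, upper 97) but receives 95 — outside the quota interval.

North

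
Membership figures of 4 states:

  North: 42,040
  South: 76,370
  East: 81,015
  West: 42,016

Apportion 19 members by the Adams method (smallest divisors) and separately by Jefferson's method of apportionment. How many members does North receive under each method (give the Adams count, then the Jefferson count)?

4 and 3

Adams: North 4, South 6, East 6, West 3.
Jefferson: North 3, South 6, East 7, West 3.
North gets 4 under Adams and 3 under Jefferson.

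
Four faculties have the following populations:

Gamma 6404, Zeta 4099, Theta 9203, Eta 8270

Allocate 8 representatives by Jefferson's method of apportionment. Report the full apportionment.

Gamma 2; Zeta 1; Theta 3; Eta 2

Standard divisor 27976/8 ≈ 3497; standard quotas: Gamma 1.831, Zeta 1.172, Theta 2.632, Eta 2.365.
Rounding down gives 1, 1, 2, 2 = 6 seats, so the divisor must be adjusted.
With modified divisor 2900: modified quotas Gamma 2.208, Zeta 1.413, Theta 3.173, Eta 2.852.
Rounding down: Gamma 2, Zeta 1, Theta 3, Eta 2 (total 8).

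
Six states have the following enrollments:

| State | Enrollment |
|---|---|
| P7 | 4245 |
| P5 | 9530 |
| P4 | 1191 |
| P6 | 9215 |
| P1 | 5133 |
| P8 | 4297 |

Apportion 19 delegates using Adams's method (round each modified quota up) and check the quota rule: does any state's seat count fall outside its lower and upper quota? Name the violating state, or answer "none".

Standard quotas: P7 2.400, P5 5.387, P4 0.673, P6 5.209, P1 2.902, P8 2.429.
Adams allocation: P7 2, P5 5, P4 1, P6 5, P1 3, P8 3.
Every allocation lies between the lower and upper quota.

none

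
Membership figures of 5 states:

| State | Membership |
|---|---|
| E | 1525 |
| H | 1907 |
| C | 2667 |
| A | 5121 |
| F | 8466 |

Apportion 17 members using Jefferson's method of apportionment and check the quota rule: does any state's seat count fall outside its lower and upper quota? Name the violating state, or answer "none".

none

Standard quotas: E 1.317, H 1.647, C 2.303, A 4.422, F 7.311.
Jefferson allocation: E 1, H 1, C 2, A 5, F 8.
Every allocation lies between the lower and upper quota.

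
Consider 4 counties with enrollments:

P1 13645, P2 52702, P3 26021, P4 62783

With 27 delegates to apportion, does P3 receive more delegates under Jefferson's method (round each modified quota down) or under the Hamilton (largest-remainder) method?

Jefferson: P1 2, P2 10, P3 4, P4 11.
Hamilton: P1 2, P2 9, P3 5, P4 11.
P3 gets 4 under Jefferson and 5 under Hamilton.

Hamilton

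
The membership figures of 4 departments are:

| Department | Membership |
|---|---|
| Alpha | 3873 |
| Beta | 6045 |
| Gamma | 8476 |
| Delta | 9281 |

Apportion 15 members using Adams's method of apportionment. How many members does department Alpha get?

Standard divisor 27675/15 ≈ 1845; standard quotas: Alpha 2.099, Beta 3.276, Gamma 4.594, Delta 5.030.
Rounding up gives 3, 4, 5, 6 = 18 seats, so the divisor must be adjusted.
With modified divisor 2100: modified quotas Alpha 1.844, Beta 2.879, Gamma 4.036, Delta 4.420.
Rounding up: Alpha 2, Beta 3, Gamma 5, Delta 5 (total 15).
Alpha receives 2.

2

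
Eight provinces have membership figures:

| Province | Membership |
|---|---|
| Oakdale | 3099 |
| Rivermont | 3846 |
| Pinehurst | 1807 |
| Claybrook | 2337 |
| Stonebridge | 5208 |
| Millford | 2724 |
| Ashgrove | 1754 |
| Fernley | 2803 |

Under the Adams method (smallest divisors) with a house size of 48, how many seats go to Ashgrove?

4

Standard divisor 23578/48 ≈ 491.208; standard quotas: Oakdale 6.309, Rivermont 7.830, Pinehurst 3.679, Claybrook 4.758, Stonebridge 10.602, Millford 5.546, Ashgrove 3.571, Fernley 5.706.
Rounding up gives 7, 8, 4, 5, 11, 6, 4, 6 = 51 seats, so the divisor must be adjusted.
With modified divisor 547: modified quotas Oakdale 5.665, Rivermont 7.031, Pinehurst 3.303, Claybrook 4.272, Stonebridge 9.521, Millford 4.980, Ashgrove 3.207, Fernley 5.124.
Rounding up: Oakdale 6, Rivermont 8, Pinehurst 4, Claybrook 5, Stonebridge 10, Millford 5, Ashgrove 4, Fernley 6 (total 48).
Ashgrove receives 4.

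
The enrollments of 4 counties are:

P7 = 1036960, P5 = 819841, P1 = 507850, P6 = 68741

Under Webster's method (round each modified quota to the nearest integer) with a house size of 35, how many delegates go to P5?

12

Standard divisor 2433392/35 ≈ 69525.486; standard quotas: P7 14.915, P5 11.792, P1 7.305, P6 0.989.
Rounding to the nearest integer gives P7 15, P5 12, P1 7, P6 1 — total 35, matching the house size, so no adjustment is needed.
P5 receives 12.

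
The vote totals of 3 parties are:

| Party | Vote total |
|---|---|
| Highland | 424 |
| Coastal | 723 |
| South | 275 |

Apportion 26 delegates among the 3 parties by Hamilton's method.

Highland: 8, Coastal: 13, South: 5

Standard divisor: 1422 ÷ 26 ≈ 54.692.
Standard quotas: Highland 7.752, Coastal 13.219, South 5.028.
Lower quotas: Highland 7, Coastal 13, South 5 (sum 25, leaving 1 seat).
Remainders in descending order: Highland 0.752, Coastal 0.219, South 0.028.
Largest remainder: Highland receives the extra seat.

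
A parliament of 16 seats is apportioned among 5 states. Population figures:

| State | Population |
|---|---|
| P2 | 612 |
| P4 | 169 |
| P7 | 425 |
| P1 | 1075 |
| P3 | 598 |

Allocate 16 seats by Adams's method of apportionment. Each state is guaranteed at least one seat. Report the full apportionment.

P2 3, P4 1, P7 3, P1 6, P3 3

Standard divisor 2879/16 ≈ 179.938; standard quotas: P2 3.401, P4 0.939, P7 2.362, P1 5.974, P3 3.323.
Rounding up gives 4, 1, 3, 6, 4 = 18 seats, so the divisor must be adjusted.
With modified divisor 210: modified quotas P2 2.914, P4 0.805, P7 2.024, P1 5.119, P3 2.848.
Rounding up: P2 3, P4 1, P7 3, P1 6, P3 3 (total 16).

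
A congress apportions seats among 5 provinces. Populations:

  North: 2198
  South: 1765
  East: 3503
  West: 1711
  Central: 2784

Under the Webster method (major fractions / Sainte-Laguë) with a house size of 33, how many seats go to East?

9

Standard divisor 11961/33 ≈ 362.455; standard quotas: North 6.064, South 4.870, East 9.665, West 4.721, Central 7.681.
Rounding to the nearest integer gives 6, 5, 10, 5, 8 = 34 seats, so the divisor must be adjusted.
With modified divisor 370: modified quotas North 5.941, South 4.770, East 9.468, West 4.624, Central 7.524.
Rounding to the nearest integer: North 6, South 5, East 9, West 5, Central 8 (total 33).
East receives 9.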